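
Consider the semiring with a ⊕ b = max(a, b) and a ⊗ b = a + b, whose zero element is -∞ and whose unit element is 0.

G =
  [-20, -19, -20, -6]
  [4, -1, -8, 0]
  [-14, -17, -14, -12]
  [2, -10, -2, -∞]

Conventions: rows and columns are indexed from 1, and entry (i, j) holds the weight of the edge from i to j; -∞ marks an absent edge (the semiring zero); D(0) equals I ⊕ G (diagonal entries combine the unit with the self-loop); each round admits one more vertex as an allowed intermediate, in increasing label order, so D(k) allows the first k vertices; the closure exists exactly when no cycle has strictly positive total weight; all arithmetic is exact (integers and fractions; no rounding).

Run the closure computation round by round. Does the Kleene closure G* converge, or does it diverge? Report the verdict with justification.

D(0):
  [0, -19, -20, -6]
  [4, 0, -8, 0]
  [-14, -17, 0, -12]
  [2, -10, -2, 0]
D(1):
  [0, -19, -20, -6]
  [4, 0, -8, 0]
  [-14, -17, 0, -12]
  [2, -10, -2, 0]
D(2):
  [0, -19, -20, -6]
  [4, 0, -8, 0]
  [-13, -17, 0, -12]
  [2, -10, -2, 0]
D(3):
  [0, -19, -20, -6]
  [4, 0, -8, 0]
  [-13, -17, 0, -12]
  [2, -10, -2, 0]
D(4):
  [0, -16, -8, -6]
  [4, 0, -2, 0]
  [-10, -17, 0, -12]
  [2, -10, -2, 0]
Key observation: every diagonal entry stays at the unit through all rounds, so no improving cycle exists.
Answer: CONVERGES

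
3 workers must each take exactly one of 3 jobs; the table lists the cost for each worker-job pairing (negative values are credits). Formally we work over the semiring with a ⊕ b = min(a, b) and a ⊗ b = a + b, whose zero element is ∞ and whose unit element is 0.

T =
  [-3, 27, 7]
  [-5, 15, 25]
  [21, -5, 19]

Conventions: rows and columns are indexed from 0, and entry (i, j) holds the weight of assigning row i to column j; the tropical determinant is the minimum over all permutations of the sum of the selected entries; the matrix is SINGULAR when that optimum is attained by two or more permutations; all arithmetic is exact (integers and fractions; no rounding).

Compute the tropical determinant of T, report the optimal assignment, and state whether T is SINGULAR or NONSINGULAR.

σ = (0, 1, 2): (-3) + 15 + 19 = 31
σ = (0, 2, 1): (-3) + 25 + (-5) = 17
σ = (1, 0, 2): 27 + (-5) + 19 = 41
σ = (1, 2, 0): 27 + 25 + 21 = 73
σ = (2, 0, 1): 7 + (-5) + (-5) = -3
σ = (2, 1, 0): 7 + 15 + 21 = 43
Optimal value attained by: σ = (2, 0, 1).
Answer: det⊕(T) = -3; verdict: NONSINGULAR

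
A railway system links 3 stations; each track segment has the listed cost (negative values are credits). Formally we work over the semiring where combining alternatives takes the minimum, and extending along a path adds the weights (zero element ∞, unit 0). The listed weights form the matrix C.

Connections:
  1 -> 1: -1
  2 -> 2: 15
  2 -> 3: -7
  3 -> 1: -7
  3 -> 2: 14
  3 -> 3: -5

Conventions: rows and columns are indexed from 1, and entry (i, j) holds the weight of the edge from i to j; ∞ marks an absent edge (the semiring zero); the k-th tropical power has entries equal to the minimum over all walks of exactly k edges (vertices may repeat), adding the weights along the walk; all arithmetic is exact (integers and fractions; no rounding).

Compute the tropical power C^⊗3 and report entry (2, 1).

C^⊗2:
  [-2, ∞, ∞]
  [-14, 7, -12]
  [-12, 9, -10]
C^⊗3:
  [-3, ∞, ∞]
  [-19, 2, -17]
  [-17, 4, -15]
Key observation: the optimum is the walk 2->3->3->1, with weight (-7) + (-5) + (-7) = -19.
Optimal value attained by: walk 2->3->3->1.
Answer: (C^⊗3)[2][1] = -19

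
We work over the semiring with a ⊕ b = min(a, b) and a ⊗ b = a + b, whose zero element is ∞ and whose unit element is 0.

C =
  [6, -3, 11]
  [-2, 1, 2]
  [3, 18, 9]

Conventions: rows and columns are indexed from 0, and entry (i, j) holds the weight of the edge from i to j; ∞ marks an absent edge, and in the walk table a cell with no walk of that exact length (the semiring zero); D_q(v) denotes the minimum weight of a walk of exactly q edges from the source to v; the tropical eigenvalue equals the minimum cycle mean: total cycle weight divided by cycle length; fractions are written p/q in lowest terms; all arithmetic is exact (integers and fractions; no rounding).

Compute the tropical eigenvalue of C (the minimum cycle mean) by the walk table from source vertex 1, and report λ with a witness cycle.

q=0: [∞, 0, ∞]
q=1: [-2, 1, 2]
q=2: [-1, -5, 3]
q=3: [-7, -4, -3]
Optimal cycle mean attained by: cycle 0->1->0, total (-3) + (-2), length 2.
Answer: λ = -5/2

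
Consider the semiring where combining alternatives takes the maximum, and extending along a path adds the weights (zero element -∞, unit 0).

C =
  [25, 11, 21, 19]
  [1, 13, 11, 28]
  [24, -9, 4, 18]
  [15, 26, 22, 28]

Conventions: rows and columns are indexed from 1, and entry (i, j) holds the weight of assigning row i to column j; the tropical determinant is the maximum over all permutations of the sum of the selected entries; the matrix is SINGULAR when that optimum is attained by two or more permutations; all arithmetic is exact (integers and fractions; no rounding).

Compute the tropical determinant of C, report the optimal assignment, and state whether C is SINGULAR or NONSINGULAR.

σ = (1, 2, 3, 4): 25 + 13 + 4 + 28 = 70
σ = (1, 2, 4, 3): 25 + 13 + 18 + 22 = 78
σ = (1, 3, 2, 4): 25 + 11 + (-9) + 28 = 55
σ = (1, 3, 4, 2): 25 + 11 + 18 + 26 = 80
σ = (1, 4, 2, 3): 25 + 28 + (-9) + 22 = 66
σ = (1, 4, 3, 2): 25 + 28 + 4 + 26 = 83
σ = (2, 1, 3, 4): 11 + 1 + 4 + 28 = 44
σ = (2, 1, 4, 3): 11 + 1 + 18 + 22 = 52
σ = (2, 3, 1, 4): 11 + 11 + 24 + 28 = 74
σ = (2, 3, 4, 1): 11 + 11 + 18 + 15 = 55
σ = (2, 4, 1, 3): 11 + 28 + 24 + 22 = 85
σ = (2, 4, 3, 1): 11 + 28 + 4 + 15 = 58
σ = (3, 1, 2, 4): 21 + 1 + (-9) + 28 = 41
σ = (3, 1, 4, 2): 21 + 1 + 18 + 26 = 66
σ = (3, 2, 1, 4): 21 + 13 + 24 + 28 = 86
σ = (3, 2, 4, 1): 21 + 13 + 18 + 15 = 67
σ = (3, 4, 1, 2): 21 + 28 + 24 + 26 = 99
σ = (3, 4, 2, 1): 21 + 28 + (-9) + 15 = 55
σ = (4, 1, 2, 3): 19 + 1 + (-9) + 22 = 33
σ = (4, 1, 3, 2): 19 + 1 + 4 + 26 = 50
σ = (4, 2, 1, 3): 19 + 13 + 24 + 22 = 78
σ = (4, 2, 3, 1): 19 + 13 + 4 + 15 = 51
σ = (4, 3, 1, 2): 19 + 11 + 24 + 26 = 80
σ = (4, 3, 2, 1): 19 + 11 + (-9) + 15 = 36
Optimal value attained by: σ = (3, 4, 1, 2).
Answer: det⊕(C) = 99; verdict: NONSINGULAR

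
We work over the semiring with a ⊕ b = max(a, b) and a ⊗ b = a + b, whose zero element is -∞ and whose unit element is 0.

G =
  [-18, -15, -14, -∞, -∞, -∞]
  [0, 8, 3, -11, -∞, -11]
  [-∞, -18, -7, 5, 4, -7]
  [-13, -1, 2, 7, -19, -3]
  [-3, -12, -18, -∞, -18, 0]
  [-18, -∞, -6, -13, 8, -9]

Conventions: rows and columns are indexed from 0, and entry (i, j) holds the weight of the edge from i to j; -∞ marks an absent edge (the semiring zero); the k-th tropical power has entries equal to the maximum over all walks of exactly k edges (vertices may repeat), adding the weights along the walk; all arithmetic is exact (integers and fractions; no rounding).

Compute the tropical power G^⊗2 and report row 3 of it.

G^⊗2:
  [-15, -7, -12, -9, -10, -21]
  [8, 16, 11, 8, 7, -3]
  [1, 4, 7, 12, 1, 4]
  [-1, 7, 9, 14, 6, 4]
  [-12, -4, -6, -13, 8, -9]
  [5, -4, -10, -1, -1, 8]
Answer: row 3 of G^⊗2 = [-1, 7, 9, 14, 6, 4]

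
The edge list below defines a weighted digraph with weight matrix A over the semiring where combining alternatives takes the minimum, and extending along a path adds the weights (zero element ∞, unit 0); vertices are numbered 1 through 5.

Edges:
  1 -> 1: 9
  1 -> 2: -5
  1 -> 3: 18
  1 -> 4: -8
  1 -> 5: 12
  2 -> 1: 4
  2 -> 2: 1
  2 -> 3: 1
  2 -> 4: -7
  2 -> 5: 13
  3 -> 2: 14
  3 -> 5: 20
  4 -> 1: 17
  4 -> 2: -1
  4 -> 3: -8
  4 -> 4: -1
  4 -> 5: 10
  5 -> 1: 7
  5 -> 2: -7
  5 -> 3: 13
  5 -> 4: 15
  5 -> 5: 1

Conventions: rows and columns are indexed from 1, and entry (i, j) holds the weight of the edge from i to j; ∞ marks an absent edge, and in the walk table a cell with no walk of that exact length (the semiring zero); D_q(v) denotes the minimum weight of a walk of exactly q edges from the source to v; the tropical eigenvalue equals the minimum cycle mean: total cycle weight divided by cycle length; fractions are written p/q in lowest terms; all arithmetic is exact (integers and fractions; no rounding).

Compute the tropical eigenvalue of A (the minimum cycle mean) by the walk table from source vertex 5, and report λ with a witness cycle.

q=0: [∞, ∞, ∞, ∞, 0]
q=1: [7, -7, 13, 15, 1]
q=2: [-3, -6, -6, -14, 2]
q=3: [-2, -15, -22, -15, -4]
q=4: [-11, -16, -23, -22, -5]
q=5: [-12, -23, -30, -23, -12]
Optimal cycle mean attained by: cycle 2->4->2, total (-7) + (-1), length 2.
Answer: λ = -4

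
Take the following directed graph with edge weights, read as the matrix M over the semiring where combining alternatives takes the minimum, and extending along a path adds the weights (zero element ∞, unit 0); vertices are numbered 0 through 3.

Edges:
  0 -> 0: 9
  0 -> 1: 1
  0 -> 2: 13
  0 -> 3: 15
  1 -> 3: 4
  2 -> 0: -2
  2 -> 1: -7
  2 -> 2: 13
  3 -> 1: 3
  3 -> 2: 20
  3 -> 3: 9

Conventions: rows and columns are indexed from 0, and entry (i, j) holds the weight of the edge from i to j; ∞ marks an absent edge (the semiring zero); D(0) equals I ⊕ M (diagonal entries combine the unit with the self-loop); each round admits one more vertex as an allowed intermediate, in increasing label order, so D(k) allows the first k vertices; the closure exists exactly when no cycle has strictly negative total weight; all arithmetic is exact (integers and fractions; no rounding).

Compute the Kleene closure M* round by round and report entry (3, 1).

D(0):
  [0, 1, 13, 15]
  [∞, 0, ∞, 4]
  [-2, -7, 0, ∞]
  [∞, 3, 20, 0]
D(1):
  [0, 1, 13, 15]
  [∞, 0, ∞, 4]
  [-2, -7, 0, 13]
  [∞, 3, 20, 0]
D(2):
  [0, 1, 13, 5]
  [∞, 0, ∞, 4]
  [-2, -7, 0, -3]
  [∞, 3, 20, 0]
D(3):
  [0, 1, 13, 5]
  [∞, 0, ∞, 4]
  [-2, -7, 0, -3]
  [18, 3, 20, 0]
D(4):
  [0, 1, 13, 5]
  [22, 0, 24, 4]
  [-2, -7, 0, -3]
  [18, 3, 20, 0]
Answer: M*[3][1] = 3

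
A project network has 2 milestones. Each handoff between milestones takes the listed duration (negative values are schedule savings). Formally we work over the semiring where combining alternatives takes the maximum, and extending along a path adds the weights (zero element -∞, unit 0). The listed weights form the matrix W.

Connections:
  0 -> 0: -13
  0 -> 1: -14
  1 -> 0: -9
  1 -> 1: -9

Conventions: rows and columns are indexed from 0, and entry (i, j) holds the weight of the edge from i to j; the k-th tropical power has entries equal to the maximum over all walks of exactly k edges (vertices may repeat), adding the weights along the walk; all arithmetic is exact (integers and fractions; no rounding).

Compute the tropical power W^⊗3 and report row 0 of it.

W^⊗2:
  [-23, -23]
  [-18, -18]
W^⊗3:
  [-32, -32]
  [-27, -27]
Answer: row 0 of W^⊗3 = [-32, -32]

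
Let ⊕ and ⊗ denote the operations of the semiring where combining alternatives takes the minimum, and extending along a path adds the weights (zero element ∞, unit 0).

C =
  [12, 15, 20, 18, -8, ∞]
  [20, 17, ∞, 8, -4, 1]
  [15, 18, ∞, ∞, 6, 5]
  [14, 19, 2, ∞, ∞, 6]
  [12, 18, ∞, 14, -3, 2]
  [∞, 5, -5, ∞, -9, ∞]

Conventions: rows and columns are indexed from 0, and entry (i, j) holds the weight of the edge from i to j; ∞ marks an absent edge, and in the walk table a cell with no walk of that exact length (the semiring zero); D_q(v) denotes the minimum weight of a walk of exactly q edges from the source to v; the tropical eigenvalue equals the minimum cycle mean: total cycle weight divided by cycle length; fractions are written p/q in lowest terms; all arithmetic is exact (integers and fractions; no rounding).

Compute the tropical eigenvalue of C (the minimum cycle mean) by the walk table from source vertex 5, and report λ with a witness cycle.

q=0: [∞, ∞, ∞, ∞, ∞, 0]
q=1: [∞, 5, -5, ∞, -9, ∞]
q=2: [3, 9, ∞, 5, -12, -7]
q=3: [0, -2, -12, 2, -16, -10]
q=4: [-4, -5, -15, -2, -19, -14]
q=5: [-7, -9, -19, -5, -23, -17]
q=6: [-11, -12, -22, -9, -26, -21]
Optimal cycle mean attained by: cycle 4->5->4, total 2 + (-9), length 2.
Answer: λ = -7/2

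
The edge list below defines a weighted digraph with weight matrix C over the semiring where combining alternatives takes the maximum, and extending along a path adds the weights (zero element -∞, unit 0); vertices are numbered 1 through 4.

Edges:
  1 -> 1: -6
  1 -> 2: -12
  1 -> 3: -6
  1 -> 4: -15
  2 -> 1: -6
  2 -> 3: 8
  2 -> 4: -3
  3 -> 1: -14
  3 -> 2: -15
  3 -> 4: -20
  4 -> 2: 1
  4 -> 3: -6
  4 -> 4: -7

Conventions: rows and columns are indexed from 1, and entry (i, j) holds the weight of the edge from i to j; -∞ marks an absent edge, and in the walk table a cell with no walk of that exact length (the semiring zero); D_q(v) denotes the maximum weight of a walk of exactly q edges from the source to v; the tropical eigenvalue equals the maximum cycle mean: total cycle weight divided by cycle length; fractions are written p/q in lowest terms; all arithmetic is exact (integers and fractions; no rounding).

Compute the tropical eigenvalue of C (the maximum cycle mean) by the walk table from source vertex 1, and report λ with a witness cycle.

q=0: [0, -∞, -∞, -∞]
q=1: [-6, -12, -6, -15]
q=2: [-12, -14, -4, -15]
q=3: [-18, -14, -6, -17]
q=4: [-20, -16, -6, -17]
Optimal cycle mean attained by: cycle 2->4->2, total (-3) + 1, length 2.
Answer: λ = -1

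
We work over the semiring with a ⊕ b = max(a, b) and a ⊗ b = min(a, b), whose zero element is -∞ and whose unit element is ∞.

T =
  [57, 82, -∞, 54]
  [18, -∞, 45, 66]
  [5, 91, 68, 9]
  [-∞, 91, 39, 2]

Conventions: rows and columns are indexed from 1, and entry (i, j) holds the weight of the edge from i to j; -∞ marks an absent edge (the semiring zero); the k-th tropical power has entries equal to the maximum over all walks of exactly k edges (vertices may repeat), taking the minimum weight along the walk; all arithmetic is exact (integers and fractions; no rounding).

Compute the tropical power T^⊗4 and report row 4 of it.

T^⊗2:
  [57, 57, 45, 66]
  [18, 66, 45, 18]
  [18, 68, 68, 66]
  [18, 39, 45, 66]
T^⊗3:
  [57, 66, 45, 57]
  [18, 45, 45, 66]
  [18, 68, 68, 66]
  [18, 66, 45, 39]
T^⊗4:
  [57, 57, 45, 66]
  [18, 66, 45, 45]
  [18, 68, 68, 66]
  [18, 45, 45, 66]
Answer: row 4 of T^⊗4 = [18, 45, 45, 66]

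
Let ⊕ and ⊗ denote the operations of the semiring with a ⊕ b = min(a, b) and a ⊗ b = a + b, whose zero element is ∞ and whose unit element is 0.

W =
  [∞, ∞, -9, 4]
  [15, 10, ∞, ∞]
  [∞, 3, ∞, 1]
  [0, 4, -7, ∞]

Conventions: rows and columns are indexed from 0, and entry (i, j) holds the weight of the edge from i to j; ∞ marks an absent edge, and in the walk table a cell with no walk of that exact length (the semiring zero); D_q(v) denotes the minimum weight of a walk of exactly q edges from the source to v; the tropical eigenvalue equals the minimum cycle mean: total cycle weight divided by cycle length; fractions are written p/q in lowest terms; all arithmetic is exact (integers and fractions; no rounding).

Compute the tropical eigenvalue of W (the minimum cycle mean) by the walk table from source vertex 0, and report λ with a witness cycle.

q=0: [0, ∞, ∞, ∞]
q=1: [∞, ∞, -9, 4]
q=2: [4, -6, -3, -8]
q=3: [-8, -4, -15, -2]
q=4: [-2, -12, -17, -14]
Optimal cycle mean attained by: cycle 2->3->2, total 1 + (-7), length 2.
Answer: λ = -3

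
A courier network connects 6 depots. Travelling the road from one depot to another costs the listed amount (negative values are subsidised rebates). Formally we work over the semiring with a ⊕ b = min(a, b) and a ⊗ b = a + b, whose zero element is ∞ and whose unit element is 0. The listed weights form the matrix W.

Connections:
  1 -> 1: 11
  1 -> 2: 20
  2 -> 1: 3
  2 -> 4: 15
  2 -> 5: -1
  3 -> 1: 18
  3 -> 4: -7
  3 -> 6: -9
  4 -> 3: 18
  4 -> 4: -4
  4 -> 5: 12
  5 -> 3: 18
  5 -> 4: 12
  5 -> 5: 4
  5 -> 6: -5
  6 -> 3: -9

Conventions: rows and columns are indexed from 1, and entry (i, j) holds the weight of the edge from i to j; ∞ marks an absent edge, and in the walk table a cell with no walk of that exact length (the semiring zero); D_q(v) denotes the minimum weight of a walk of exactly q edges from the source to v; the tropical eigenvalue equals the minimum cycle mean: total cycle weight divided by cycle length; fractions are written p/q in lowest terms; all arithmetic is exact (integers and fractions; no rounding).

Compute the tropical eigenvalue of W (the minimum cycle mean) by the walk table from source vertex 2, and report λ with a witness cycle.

q=0: [∞, 0, ∞, ∞, ∞, ∞]
q=1: [3, ∞, ∞, 15, -1, ∞]
q=2: [14, 23, 17, 11, 3, -6]
q=3: [25, 34, -15, 7, 7, -2]
q=4: [3, 45, -11, -22, 11, -24]
q=5: [7, 23, -33, -26, -10, -20]
q=6: [-15, 27, -29, -40, -14, -42]
Optimal cycle mean attained by: cycle 3->6->3, total (-9) + (-9), length 2.
Answer: λ = -9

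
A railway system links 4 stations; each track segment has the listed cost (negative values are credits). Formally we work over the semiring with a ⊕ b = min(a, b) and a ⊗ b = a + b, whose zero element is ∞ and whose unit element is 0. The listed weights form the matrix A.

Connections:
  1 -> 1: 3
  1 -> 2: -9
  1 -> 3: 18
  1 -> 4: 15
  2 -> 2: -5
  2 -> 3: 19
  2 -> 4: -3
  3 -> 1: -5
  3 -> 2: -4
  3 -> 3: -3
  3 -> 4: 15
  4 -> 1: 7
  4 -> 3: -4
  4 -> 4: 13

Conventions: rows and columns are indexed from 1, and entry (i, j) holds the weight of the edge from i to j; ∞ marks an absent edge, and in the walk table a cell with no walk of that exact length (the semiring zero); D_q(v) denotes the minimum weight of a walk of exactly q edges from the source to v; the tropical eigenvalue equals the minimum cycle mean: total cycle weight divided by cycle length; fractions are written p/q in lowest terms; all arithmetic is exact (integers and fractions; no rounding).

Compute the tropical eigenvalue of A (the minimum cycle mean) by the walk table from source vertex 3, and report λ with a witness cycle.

q=0: [∞, ∞, 0, ∞]
q=1: [-5, -4, -3, 15]
q=2: [-8, -14, -6, -7]
q=3: [-11, -19, -11, -17]
q=4: [-16, -24, -21, -22]
Optimal cycle mean attained by: cycle 1->2->4->3->1, total (-9) + (-3) + (-4) + (-5), length 4.
Answer: λ = -21/4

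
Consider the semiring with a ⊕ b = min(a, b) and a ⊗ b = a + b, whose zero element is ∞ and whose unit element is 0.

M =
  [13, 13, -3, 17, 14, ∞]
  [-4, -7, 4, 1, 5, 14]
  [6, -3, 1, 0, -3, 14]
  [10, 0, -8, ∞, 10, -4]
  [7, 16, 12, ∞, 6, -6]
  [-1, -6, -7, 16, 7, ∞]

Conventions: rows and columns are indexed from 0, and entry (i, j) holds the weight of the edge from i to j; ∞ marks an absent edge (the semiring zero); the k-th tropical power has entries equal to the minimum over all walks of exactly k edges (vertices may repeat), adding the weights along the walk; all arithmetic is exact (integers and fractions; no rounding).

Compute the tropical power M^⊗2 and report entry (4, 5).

M^⊗2:
  [3, -6, -2, -3, -6, 8]
  [-11, -14, -7, -6, -2, -3]
  [-7, -10, -8, -2, -2, -9]
  [-5, -11, -11, -8, -11, 4]
  [-7, -12, -13, 10, 1, 0]
  [-10, -13, -6, -7, -10, 1]
Key observation: the optimum is the walk 4->4->5, with weight 6 + (-6) = 0.
Optimal value attained by: walk 4->4->5.
Answer: (M^⊗2)[4][5] = 0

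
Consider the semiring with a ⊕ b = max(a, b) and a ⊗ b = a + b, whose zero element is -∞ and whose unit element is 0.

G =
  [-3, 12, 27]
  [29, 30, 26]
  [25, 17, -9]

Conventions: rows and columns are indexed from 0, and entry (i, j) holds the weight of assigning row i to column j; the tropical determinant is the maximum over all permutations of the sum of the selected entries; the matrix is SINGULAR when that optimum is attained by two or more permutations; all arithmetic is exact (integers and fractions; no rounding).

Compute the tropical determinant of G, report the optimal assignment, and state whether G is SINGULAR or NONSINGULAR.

σ = (0, 1, 2): (-3) + 30 + (-9) = 18
σ = (0, 2, 1): (-3) + 26 + 17 = 40
σ = (1, 0, 2): 12 + 29 + (-9) = 32
σ = (1, 2, 0): 12 + 26 + 25 = 63
σ = (2, 0, 1): 27 + 29 + 17 = 73
σ = (2, 1, 0): 27 + 30 + 25 = 82
Optimal value attained by: σ = (2, 1, 0).
Answer: det⊕(G) = 82; verdict: NONSINGULAR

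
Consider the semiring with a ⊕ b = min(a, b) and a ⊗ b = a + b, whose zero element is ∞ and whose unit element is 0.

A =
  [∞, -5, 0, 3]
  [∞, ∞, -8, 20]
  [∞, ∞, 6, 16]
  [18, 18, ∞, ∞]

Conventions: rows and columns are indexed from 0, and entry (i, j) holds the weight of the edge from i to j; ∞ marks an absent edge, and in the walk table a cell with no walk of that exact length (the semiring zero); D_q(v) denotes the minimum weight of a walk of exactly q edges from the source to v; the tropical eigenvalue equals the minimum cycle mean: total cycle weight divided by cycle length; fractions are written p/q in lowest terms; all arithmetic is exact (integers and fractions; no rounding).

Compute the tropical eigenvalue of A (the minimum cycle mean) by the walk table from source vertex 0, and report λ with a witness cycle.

q=0: [0, ∞, ∞, ∞]
q=1: [∞, -5, 0, 3]
q=2: [21, 21, -13, 15]
q=3: [33, 16, -7, 3]
q=4: [21, 21, -1, 9]
Optimal cycle mean attained by: cycle 0->1->2->3->0, total (-5) + (-8) + 16 + 18, length 4.
Answer: λ = 21/4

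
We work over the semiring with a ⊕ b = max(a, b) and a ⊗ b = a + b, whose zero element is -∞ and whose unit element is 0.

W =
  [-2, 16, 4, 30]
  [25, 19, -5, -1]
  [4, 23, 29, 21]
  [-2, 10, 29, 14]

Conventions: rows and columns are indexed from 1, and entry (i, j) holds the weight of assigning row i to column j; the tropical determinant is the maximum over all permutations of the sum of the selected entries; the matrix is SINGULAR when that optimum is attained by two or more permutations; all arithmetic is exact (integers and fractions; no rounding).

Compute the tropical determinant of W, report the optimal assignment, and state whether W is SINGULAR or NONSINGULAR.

σ = (1, 2, 3, 4): (-2) + 19 + 29 + 14 = 60
σ = (1, 2, 4, 3): (-2) + 19 + 21 + 29 = 67
σ = (1, 3, 2, 4): (-2) + (-5) + 23 + 14 = 30
σ = (1, 3, 4, 2): (-2) + (-5) + 21 + 10 = 24
σ = (1, 4, 2, 3): (-2) + (-1) + 23 + 29 = 49
σ = (1, 4, 3, 2): (-2) + (-1) + 29 + 10 = 36
σ = (2, 1, 3, 4): 16 + 25 + 29 + 14 = 84
σ = (2, 1, 4, 3): 16 + 25 + 21 + 29 = 91
σ = (2, 3, 1, 4): 16 + (-5) + 4 + 14 = 29
σ = (2, 3, 4, 1): 16 + (-5) + 21 + (-2) = 30
σ = (2, 4, 1, 3): 16 + (-1) + 4 + 29 = 48
σ = (2, 4, 3, 1): 16 + (-1) + 29 + (-2) = 42
σ = (3, 1, 2, 4): 4 + 25 + 23 + 14 = 66
σ = (3, 1, 4, 2): 4 + 25 + 21 + 10 = 60
σ = (3, 2, 1, 4): 4 + 19 + 4 + 14 = 41
σ = (3, 2, 4, 1): 4 + 19 + 21 + (-2) = 42
σ = (3, 4, 1, 2): 4 + (-1) + 4 + 10 = 17
σ = (3, 4, 2, 1): 4 + (-1) + 23 + (-2) = 24
σ = (4, 1, 2, 3): 30 + 25 + 23 + 29 = 107
σ = (4, 1, 3, 2): 30 + 25 + 29 + 10 = 94
σ = (4, 2, 1, 3): 30 + 19 + 4 + 29 = 82
σ = (4, 2, 3, 1): 30 + 19 + 29 + (-2) = 76
σ = (4, 3, 1, 2): 30 + (-5) + 4 + 10 = 39
σ = (4, 3, 2, 1): 30 + (-5) + 23 + (-2) = 46
Optimal value attained by: σ = (4, 1, 2, 3).
Answer: det⊕(W) = 107; verdict: NONSINGULAR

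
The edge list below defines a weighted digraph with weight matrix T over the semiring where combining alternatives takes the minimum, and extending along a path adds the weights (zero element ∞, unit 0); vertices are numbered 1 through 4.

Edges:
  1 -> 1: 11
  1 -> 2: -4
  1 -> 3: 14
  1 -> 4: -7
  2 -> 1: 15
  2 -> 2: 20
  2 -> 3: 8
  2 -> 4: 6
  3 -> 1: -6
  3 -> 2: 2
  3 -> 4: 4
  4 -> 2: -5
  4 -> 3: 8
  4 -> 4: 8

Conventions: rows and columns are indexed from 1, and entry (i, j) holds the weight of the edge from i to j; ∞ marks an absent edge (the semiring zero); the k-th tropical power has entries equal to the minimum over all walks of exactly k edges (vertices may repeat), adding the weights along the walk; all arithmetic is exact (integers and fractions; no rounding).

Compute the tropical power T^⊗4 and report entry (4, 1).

T^⊗2:
  [8, -12, 1, 1]
  [2, 1, 14, 8]
  [5, -10, 8, -13]
  [2, 3, 3, 1]
T^⊗3:
  [-5, -4, -4, -6]
  [8, -2, 9, -5]
  [2, -18, -5, -5]
  [-3, -4, 9, -5]
T^⊗4:
  [-10, -11, 2, -12]
  [3, -10, 3, 1]
  [-11, -10, -10, -12]
  [3, -10, 3, -10]
Key observation: the optimum is the walk 4->2->4->3->1, with weight (-5) + 6 + 8 + (-6) = 3.
Optimal value attained by: walk 4->2->4->3->1.
Answer: (T^⊗4)[4][1] = 3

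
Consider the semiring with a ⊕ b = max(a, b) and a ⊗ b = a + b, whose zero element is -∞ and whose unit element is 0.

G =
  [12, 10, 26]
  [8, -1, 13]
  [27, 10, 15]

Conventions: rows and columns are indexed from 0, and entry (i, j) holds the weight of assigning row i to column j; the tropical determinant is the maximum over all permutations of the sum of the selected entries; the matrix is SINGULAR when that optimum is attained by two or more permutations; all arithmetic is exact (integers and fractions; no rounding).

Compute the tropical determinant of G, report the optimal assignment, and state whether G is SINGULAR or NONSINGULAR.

σ = (0, 1, 2): 12 + (-1) + 15 = 26
σ = (0, 2, 1): 12 + 13 + 10 = 35
σ = (1, 0, 2): 10 + 8 + 15 = 33
σ = (1, 2, 0): 10 + 13 + 27 = 50
σ = (2, 0, 1): 26 + 8 + 10 = 44
σ = (2, 1, 0): 26 + (-1) + 27 = 52
Optimal value attained by: σ = (2, 1, 0).
Answer: det⊕(G) = 52; verdict: NONSINGULAR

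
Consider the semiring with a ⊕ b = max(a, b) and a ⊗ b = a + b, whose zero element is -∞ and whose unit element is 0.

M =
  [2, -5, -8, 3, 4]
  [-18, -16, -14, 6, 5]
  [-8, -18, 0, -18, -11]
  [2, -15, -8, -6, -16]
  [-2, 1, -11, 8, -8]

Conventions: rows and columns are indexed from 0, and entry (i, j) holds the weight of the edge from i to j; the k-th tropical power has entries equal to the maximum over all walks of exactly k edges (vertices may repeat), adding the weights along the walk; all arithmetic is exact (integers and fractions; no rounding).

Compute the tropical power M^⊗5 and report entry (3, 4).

M^⊗2:
  [5, 5, -5, 12, 6]
  [8, 6, -2, 13, -3]
  [-6, -10, 0, -3, -4]
  [4, -3, -6, 5, 6]
  [10, -7, 0, 7, 6]
M^⊗3:
  [14, 7, 4, 14, 10]
  [15, 3, 5, 12, 12]
  [-1, -3, 0, 4, -2]
  [7, 7, -3, 14, 8]
  [12, 7, 2, 14, 14]
M^⊗4:
  [16, 11, 6, 18, 18]
  [17, 13, 7, 20, 19]
  [6, -1, 0, 6, 3]
  [16, 9, 6, 16, 12]
  [16, 15, 6, 22, 16]
M^⊗5:
  [20, 19, 10, 26, 20]
  [22, 20, 12, 27, 21]
  [8, 4, 0, 11, 10]
  [18, 13, 8, 20, 20]
  [24, 17, 14, 24, 20]
Key observation: the optimum is the walk 3->0->4->3->0->4, with weight 2 + 4 + 8 + 2 + 4 = 20.
Optimal value attained by: walk 3->0->4->3->0->4.
Answer: (M^⊗5)[3][4] = 20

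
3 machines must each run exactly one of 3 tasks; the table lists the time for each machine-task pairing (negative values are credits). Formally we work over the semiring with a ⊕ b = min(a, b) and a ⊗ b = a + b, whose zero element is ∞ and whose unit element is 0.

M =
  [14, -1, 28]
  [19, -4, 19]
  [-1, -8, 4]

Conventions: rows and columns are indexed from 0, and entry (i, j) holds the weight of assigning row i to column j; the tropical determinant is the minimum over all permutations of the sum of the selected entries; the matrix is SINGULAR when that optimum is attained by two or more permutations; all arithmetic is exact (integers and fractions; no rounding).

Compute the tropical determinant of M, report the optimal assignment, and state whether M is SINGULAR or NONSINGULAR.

σ = (0, 1, 2): 14 + (-4) + 4 = 14
σ = (0, 2, 1): 14 + 19 + (-8) = 25
σ = (1, 0, 2): (-1) + 19 + 4 = 22
σ = (1, 2, 0): (-1) + 19 + (-1) = 17
σ = (2, 0, 1): 28 + 19 + (-8) = 39
σ = (2, 1, 0): 28 + (-4) + (-1) = 23
Optimal value attained by: σ = (0, 1, 2).
Answer: det⊕(M) = 14; verdict: NONSINGULAR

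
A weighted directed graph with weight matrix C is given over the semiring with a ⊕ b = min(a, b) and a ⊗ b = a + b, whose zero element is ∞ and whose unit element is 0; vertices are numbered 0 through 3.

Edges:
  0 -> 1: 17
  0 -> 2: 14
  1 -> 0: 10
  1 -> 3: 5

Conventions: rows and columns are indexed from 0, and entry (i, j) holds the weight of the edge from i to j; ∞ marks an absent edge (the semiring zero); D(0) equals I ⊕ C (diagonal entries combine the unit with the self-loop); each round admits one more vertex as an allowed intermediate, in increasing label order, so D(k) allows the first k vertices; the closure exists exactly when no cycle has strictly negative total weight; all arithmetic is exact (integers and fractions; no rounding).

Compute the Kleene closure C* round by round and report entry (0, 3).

D(0):
  [0, 17, 14, ∞]
  [10, 0, ∞, 5]
  [∞, ∞, 0, ∞]
  [∞, ∞, ∞, 0]
D(1):
  [0, 17, 14, ∞]
  [10, 0, 24, 5]
  [∞, ∞, 0, ∞]
  [∞, ∞, ∞, 0]
D(2):
  [0, 17, 14, 22]
  [10, 0, 24, 5]
  [∞, ∞, 0, ∞]
  [∞, ∞, ∞, 0]
D(3):
  [0, 17, 14, 22]
  [10, 0, 24, 5]
  [∞, ∞, 0, ∞]
  [∞, ∞, ∞, 0]
D(4):
  [0, 17, 14, 22]
  [10, 0, 24, 5]
  [∞, ∞, 0, ∞]
  [∞, ∞, ∞, 0]
Answer: C*[0][3] = 22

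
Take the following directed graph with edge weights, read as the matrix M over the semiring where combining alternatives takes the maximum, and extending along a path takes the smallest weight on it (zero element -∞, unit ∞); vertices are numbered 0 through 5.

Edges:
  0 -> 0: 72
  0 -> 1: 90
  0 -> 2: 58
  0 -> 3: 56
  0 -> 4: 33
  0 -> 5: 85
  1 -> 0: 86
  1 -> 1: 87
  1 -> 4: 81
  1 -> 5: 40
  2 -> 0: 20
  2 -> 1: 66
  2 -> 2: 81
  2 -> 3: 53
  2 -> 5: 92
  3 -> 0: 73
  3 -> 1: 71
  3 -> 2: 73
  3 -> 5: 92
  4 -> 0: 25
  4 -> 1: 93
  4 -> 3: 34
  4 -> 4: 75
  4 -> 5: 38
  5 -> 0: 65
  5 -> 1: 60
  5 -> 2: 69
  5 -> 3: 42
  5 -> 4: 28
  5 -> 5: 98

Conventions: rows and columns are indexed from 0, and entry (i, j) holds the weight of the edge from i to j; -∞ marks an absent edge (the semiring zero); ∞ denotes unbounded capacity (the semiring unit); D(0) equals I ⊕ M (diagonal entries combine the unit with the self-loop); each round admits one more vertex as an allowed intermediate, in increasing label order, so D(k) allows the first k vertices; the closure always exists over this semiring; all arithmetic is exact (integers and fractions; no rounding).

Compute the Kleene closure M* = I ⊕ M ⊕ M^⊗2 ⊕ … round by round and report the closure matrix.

D(0):
  [∞, 90, 58, 56, 33, 85]
  [86, ∞, -∞, -∞, 81, 40]
  [20, 66, ∞, 53, -∞, 92]
  [73, 71, 73, ∞, -∞, 92]
  [25, 93, -∞, 34, ∞, 38]
  [65, 60, 69, 42, 28, ∞]
D(1):
  [∞, 90, 58, 56, 33, 85]
  [86, ∞, 58, 56, 81, 85]
  [20, 66, ∞, 53, 20, 92]
  [73, 73, 73, ∞, 33, 92]
  [25, 93, 25, 34, ∞, 38]
  [65, 65, 69, 56, 33, ∞]
D(2):
  [∞, 90, 58, 56, 81, 85]
  [86, ∞, 58, 56, 81, 85]
  [66, 66, ∞, 56, 66, 92]
  [73, 73, 73, ∞, 73, 92]
  [86, 93, 58, 56, ∞, 85]
  [65, 65, 69, 56, 65, ∞]
D(3):
  [∞, 90, 58, 56, 81, 85]
  [86, ∞, 58, 56, 81, 85]
  [66, 66, ∞, 56, 66, 92]
  [73, 73, 73, ∞, 73, 92]
  [86, 93, 58, 56, ∞, 85]
  [66, 66, 69, 56, 66, ∞]
D(4):
  [∞, 90, 58, 56, 81, 85]
  [86, ∞, 58, 56, 81, 85]
  [66, 66, ∞, 56, 66, 92]
  [73, 73, 73, ∞, 73, 92]
  [86, 93, 58, 56, ∞, 85]
  [66, 66, 69, 56, 66, ∞]
D(5):
  [∞, 90, 58, 56, 81, 85]
  [86, ∞, 58, 56, 81, 85]
  [66, 66, ∞, 56, 66, 92]
  [73, 73, 73, ∞, 73, 92]
  [86, 93, 58, 56, ∞, 85]
  [66, 66, 69, 56, 66, ∞]
D(6):
  [∞, 90, 69, 56, 81, 85]
  [86, ∞, 69, 56, 81, 85]
  [66, 66, ∞, 56, 66, 92]
  [73, 73, 73, ∞, 73, 92]
  [86, 93, 69, 56, ∞, 85]
  [66, 66, 69, 56, 66, ∞]
Answer: M* = [[∞, 90, 69, 56, 81, 85], [86, ∞, 69, 56, 81, 85], [66, 66, ∞, 56, 66, 92], [73, 73, 73, ∞, 73, 92], [86, 93, 69, 56, ∞, 85], [66, 66, 69, 56, 66, ∞]]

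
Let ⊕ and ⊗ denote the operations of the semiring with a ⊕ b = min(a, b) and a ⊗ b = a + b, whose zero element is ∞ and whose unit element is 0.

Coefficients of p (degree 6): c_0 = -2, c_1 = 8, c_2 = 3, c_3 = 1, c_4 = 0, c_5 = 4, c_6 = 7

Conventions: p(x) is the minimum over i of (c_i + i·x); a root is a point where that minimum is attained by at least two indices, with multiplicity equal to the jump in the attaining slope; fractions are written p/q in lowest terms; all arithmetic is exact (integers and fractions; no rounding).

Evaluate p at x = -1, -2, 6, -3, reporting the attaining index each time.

p(-1) = min(-2+0·(-1)=-2, 8+1·(-1)=7, 3+2·(-1)=1, 1+3·(-1)=-2, 0+4·(-1)=-4, 4+5·(-1)=-1, 7+6·(-1)=1) = -4 (attained by i=4)
p(-2) = min(-2+0·(-2)=-2, 8+1·(-2)=6, 3+2·(-2)=-1, 1+3·(-2)=-5, 0+4·(-2)=-8, 4+5·(-2)=-6, 7+6·(-2)=-5) = -8 (attained by i=4)
p(6) = min(-2+0·6=-2, 8+1·6=14, 3+2·6=15, 1+3·6=19, 0+4·6=24, 4+5·6=34, 7+6·6=43) = -2 (attained by i=0)
p(-3) = min(-2+0·(-3)=-2, 8+1·(-3)=5, 3+2·(-3)=-3, 1+3·(-3)=-8, 0+4·(-3)=-12, 4+5·(-3)=-11, 7+6·(-3)=-11) = -12 (attained by i=4)
Answer: p(-1) = -4; p(-2) = -8; p(6) = -2; p(-3) = -12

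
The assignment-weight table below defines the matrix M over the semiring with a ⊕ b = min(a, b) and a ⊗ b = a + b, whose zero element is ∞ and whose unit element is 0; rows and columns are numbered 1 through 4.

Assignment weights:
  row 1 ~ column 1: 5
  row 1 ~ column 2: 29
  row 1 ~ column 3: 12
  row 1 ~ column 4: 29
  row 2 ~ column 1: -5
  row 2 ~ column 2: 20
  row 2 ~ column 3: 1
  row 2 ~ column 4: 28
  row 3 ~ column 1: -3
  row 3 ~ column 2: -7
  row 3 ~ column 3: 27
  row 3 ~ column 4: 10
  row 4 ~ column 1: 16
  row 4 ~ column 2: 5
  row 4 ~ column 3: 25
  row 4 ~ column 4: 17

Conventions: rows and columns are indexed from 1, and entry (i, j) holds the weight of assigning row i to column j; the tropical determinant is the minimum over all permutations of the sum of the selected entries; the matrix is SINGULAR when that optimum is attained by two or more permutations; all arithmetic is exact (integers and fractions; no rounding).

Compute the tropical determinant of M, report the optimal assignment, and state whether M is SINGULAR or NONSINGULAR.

σ = (1, 2, 3, 4): 5 + 20 + 27 + 17 = 69
σ = (1, 2, 4, 3): 5 + 20 + 10 + 25 = 60
σ = (1, 3, 2, 4): 5 + 1 + (-7) + 17 = 16
σ = (1, 3, 4, 2): 5 + 1 + 10 + 5 = 21
σ = (1, 4, 2, 3): 5 + 28 + (-7) + 25 = 51
σ = (1, 4, 3, 2): 5 + 28 + 27 + 5 = 65
σ = (2, 1, 3, 4): 29 + (-5) + 27 + 17 = 68
σ = (2, 1, 4, 3): 29 + (-5) + 10 + 25 = 59
σ = (2, 3, 1, 4): 29 + 1 + (-3) + 17 = 44
σ = (2, 3, 4, 1): 29 + 1 + 10 + 16 = 56
σ = (2, 4, 1, 3): 29 + 28 + (-3) + 25 = 79
σ = (2, 4, 3, 1): 29 + 28 + 27 + 16 = 100
σ = (3, 1, 2, 4): 12 + (-5) + (-7) + 17 = 17
σ = (3, 1, 4, 2): 12 + (-5) + 10 + 5 = 22
σ = (3, 2, 1, 4): 12 + 20 + (-3) + 17 = 46
σ = (3, 2, 4, 1): 12 + 20 + 10 + 16 = 58
σ = (3, 4, 1, 2): 12 + 28 + (-3) + 5 = 42
σ = (3, 4, 2, 1): 12 + 28 + (-7) + 16 = 49
σ = (4, 1, 2, 3): 29 + (-5) + (-7) + 25 = 42
σ = (4, 1, 3, 2): 29 + (-5) + 27 + 5 = 56
σ = (4, 2, 1, 3): 29 + 20 + (-3) + 25 = 71
σ = (4, 2, 3, 1): 29 + 20 + 27 + 16 = 92
σ = (4, 3, 1, 2): 29 + 1 + (-3) + 5 = 32
σ = (4, 3, 2, 1): 29 + 1 + (-7) + 16 = 39
Optimal value attained by: σ = (1, 3, 2, 4).
Answer: det⊕(M) = 16; verdict: NONSINGULAR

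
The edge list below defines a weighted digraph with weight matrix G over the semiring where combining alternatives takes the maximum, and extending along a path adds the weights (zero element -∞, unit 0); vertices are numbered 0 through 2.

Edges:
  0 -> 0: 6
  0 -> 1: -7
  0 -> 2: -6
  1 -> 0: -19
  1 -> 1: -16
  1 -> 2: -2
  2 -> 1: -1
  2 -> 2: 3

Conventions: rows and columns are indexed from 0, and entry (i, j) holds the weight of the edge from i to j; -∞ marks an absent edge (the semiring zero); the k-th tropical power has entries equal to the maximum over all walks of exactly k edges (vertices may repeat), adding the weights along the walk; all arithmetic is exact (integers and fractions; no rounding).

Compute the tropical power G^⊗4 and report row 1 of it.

G^⊗2:
  [12, -1, 0]
  [-13, -3, 1]
  [-20, 2, 6]
G^⊗3:
  [18, 5, 6]
  [-7, 0, 4]
  [-14, 5, 9]
G^⊗4:
  [24, 11, 12]
  [-1, 3, 7]
  [-8, 8, 12]
Answer: row 1 of G^⊗4 = [-1, 3, 7]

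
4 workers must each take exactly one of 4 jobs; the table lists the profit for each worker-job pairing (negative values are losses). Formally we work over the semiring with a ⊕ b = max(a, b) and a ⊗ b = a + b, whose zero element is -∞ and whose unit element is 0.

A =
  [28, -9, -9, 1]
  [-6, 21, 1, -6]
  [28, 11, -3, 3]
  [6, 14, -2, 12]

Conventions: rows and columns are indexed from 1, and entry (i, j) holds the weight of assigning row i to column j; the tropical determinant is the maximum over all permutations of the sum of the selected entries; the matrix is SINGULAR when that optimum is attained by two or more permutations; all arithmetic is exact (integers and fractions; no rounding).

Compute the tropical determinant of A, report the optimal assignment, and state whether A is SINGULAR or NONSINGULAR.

σ = (1, 2, 3, 4): 28 + 21 + (-3) + 12 = 58
σ = (1, 2, 4, 3): 28 + 21 + 3 + (-2) = 50
σ = (1, 3, 2, 4): 28 + 1 + 11 + 12 = 52
σ = (1, 3, 4, 2): 28 + 1 + 3 + 14 = 46
σ = (1, 4, 2, 3): 28 + (-6) + 11 + (-2) = 31
σ = (1, 4, 3, 2): 28 + (-6) + (-3) + 14 = 33
σ = (2, 1, 3, 4): (-9) + (-6) + (-3) + 12 = -6
σ = (2, 1, 4, 3): (-9) + (-6) + 3 + (-2) = -14
σ = (2, 3, 1, 4): (-9) + 1 + 28 + 12 = 32
σ = (2, 3, 4, 1): (-9) + 1 + 3 + 6 = 1
σ = (2, 4, 1, 3): (-9) + (-6) + 28 + (-2) = 11
σ = (2, 4, 3, 1): (-9) + (-6) + (-3) + 6 = -12
σ = (3, 1, 2, 4): (-9) + (-6) + 11 + 12 = 8
σ = (3, 1, 4, 2): (-9) + (-6) + 3 + 14 = 2
σ = (3, 2, 1, 4): (-9) + 21 + 28 + 12 = 52
σ = (3, 2, 4, 1): (-9) + 21 + 3 + 6 = 21
σ = (3, 4, 1, 2): (-9) + (-6) + 28 + 14 = 27
σ = (3, 4, 2, 1): (-9) + (-6) + 11 + 6 = 2
σ = (4, 1, 2, 3): 1 + (-6) + 11 + (-2) = 4
σ = (4, 1, 3, 2): 1 + (-6) + (-3) + 14 = 6
σ = (4, 2, 1, 3): 1 + 21 + 28 + (-2) = 48
σ = (4, 2, 3, 1): 1 + 21 + (-3) + 6 = 25
σ = (4, 3, 1, 2): 1 + 1 + 28 + 14 = 44
σ = (4, 3, 2, 1): 1 + 1 + 11 + 6 = 19
Optimal value attained by: σ = (1, 2, 3, 4).
Answer: det⊕(A) = 58; verdict: NONSINGULAR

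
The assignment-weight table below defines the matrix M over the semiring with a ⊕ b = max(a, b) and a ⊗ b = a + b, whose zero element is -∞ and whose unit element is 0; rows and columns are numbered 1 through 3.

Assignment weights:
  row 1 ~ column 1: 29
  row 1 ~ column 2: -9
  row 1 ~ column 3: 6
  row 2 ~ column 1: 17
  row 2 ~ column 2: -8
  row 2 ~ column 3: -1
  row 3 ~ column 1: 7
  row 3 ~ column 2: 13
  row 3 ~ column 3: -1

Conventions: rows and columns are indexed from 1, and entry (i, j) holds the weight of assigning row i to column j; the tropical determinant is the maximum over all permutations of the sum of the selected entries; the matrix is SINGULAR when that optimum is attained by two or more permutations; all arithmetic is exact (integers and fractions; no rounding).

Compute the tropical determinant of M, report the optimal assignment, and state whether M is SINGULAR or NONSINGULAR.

σ = (1, 2, 3): 29 + (-8) + (-1) = 20
σ = (1, 3, 2): 29 + (-1) + 13 = 41
σ = (2, 1, 3): (-9) + 17 + (-1) = 7
σ = (2, 3, 1): (-9) + (-1) + 7 = -3
σ = (3, 1, 2): 6 + 17 + 13 = 36
σ = (3, 2, 1): 6 + (-8) + 7 = 5
Optimal value attained by: σ = (1, 3, 2).
Answer: det⊕(M) = 41; verdict: NONSINGULAR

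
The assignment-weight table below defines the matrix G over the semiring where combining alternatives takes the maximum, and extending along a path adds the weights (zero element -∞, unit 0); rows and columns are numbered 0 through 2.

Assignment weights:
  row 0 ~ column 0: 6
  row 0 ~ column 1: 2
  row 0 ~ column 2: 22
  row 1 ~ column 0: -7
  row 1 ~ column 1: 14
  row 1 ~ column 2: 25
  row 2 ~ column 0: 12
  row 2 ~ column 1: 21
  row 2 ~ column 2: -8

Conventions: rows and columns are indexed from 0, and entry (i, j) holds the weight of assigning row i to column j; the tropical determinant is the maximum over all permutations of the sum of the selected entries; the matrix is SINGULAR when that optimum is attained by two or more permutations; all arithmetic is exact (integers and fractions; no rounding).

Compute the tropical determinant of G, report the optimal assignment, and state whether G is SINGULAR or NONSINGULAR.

σ = (0, 1, 2): 6 + 14 + (-8) = 12
σ = (0, 2, 1): 6 + 25 + 21 = 52
σ = (1, 0, 2): 2 + (-7) + (-8) = -13
σ = (1, 2, 0): 2 + 25 + 12 = 39
σ = (2, 0, 1): 22 + (-7) + 21 = 36
σ = (2, 1, 0): 22 + 14 + 12 = 48
Optimal value attained by: σ = (0, 2, 1).
Answer: det⊕(G) = 52; verdict: NONSINGULAR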